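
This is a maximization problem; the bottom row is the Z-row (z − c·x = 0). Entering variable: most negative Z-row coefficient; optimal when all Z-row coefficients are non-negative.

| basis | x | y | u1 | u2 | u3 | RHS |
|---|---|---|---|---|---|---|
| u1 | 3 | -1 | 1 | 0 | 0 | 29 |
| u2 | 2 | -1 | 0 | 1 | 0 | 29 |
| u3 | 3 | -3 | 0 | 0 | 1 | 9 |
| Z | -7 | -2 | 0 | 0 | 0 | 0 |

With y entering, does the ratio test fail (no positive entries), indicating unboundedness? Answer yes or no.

yes

Every constraint-row entry in column y is ≤ 0, so increasing y is unbounded.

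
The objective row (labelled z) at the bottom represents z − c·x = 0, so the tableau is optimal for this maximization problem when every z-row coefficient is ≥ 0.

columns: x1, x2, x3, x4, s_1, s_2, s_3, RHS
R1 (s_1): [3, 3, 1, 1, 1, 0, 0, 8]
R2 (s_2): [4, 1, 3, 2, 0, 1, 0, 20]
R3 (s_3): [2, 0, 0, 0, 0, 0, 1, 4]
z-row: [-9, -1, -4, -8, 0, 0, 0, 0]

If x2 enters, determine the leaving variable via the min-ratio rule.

Column x2 entries and ratios — s_1: 8/3 = 8/3; s_2: 20/1 = 20; s_3: 0 ≤ 0, skip.
Smallest ratio is 8/3 in the row of s_1, so s_1 leaves.

s_1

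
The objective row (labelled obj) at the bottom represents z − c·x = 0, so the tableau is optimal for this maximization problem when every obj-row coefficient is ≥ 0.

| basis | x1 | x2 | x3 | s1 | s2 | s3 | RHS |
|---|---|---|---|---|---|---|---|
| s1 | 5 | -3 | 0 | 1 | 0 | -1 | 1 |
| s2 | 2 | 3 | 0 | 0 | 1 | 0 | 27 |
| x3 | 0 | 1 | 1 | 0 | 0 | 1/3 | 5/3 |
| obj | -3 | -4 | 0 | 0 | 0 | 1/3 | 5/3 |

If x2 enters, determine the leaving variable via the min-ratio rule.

Column x2 entries and ratios — s1: -3 ≤ 0, skip; s2: 27/3 = 9; x3: (5/3)/1 = 5/3.
Smallest ratio is 5/3 in the row of x3, so x3 leaves.

x3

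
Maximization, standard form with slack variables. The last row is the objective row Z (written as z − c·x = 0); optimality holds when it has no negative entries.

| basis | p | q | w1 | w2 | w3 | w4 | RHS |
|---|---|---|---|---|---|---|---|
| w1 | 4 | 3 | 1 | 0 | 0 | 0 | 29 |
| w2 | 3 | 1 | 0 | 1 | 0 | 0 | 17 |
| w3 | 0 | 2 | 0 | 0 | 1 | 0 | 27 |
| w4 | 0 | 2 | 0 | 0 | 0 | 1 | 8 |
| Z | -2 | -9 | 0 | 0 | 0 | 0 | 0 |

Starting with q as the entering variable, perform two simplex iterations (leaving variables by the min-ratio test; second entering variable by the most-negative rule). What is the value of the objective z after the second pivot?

89/2

Ratio test on column q — row 1: 29/3 = 29/3; row 2: 17/1 = 17; row 3: 27/2 = 27/2; row 4: 8/2 = 4. Minimum is 4 at row 4 (w4 leaves); pivot element 2.
Pivot on row 4; the Z-row RHS becomes 0 − (-9)·4 = 36.
Next entering variable (most negative Z-row entry -2): p.
Ratio test on column p — row 1: 17/4 = 17/4; row 2: 13/3 = 13/3; row 3: entry 0 ≤ 0; row 4: entry 0 ≤ 0. Minimum is 17/4 at row 1 (w1 leaves); pivot element 4.
After the second pivot the Z-row RHS is 36 − (-2)·(17/4) = 89/2.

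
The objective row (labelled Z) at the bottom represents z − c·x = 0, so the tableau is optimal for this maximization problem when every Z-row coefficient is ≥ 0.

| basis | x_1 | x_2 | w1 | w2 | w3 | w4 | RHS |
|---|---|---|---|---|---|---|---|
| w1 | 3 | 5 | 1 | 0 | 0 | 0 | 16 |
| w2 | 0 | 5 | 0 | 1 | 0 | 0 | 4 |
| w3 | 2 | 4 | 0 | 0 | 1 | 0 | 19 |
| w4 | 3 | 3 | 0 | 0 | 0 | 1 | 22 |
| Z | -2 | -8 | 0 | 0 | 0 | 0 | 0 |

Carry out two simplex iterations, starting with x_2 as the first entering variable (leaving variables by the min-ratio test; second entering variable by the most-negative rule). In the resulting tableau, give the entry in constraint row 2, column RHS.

4/5

Ratio test on column x_2 — row 1: 16/5 = 16/5; row 2: 4/5 = 4/5; row 3: 19/4 = 19/4; row 4: 22/3 = 22/3. Minimum is 4/5 at row 2 (w2 leaves); pivot element 5.
Divide row 2 by 5; eliminate column x_2 from the other rows.
Second iteration: most negative Z-row entry is -2 in column x_1, so x_1 enters.
Ratio test on column x_1 — row 1: 12/3 = 4; row 2: entry 0 ≤ 0; row 3: (79/5)/2 = 79/10; row 4: (98/5)/3 = 98/15. Minimum is 4 at row 1 (w1 leaves); pivot element 3.
Divide row 1 by 3; eliminate column x_1 from the other rows.
After both pivots, the entry at constraint row 2, column RHS is 4/5.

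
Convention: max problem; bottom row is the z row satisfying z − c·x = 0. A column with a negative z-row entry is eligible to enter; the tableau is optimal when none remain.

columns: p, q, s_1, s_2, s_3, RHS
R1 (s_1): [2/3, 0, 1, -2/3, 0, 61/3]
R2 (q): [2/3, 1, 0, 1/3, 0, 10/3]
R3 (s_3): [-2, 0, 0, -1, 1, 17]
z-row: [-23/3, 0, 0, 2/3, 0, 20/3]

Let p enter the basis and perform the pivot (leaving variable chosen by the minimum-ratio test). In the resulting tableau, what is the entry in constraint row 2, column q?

3/2

Ratio test on column p — row 1: (61/3)/(2/3) = 61/2; row 2: (10/3)/(2/3) = 5; row 3: entry -2 ≤ 0. Minimum is 5 at row 2 (q leaves); pivot element 2/3.
Divide row 2 by 2/3; eliminate column p from the other rows.
In the new row 2, the q entry is the old entry divided by the pivot: 1/(2/3) = 3/2.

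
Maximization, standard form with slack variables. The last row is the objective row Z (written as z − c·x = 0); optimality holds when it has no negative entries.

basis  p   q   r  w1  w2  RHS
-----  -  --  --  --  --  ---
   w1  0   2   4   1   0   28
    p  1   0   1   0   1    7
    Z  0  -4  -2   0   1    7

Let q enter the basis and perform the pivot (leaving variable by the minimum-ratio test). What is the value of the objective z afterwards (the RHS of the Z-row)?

Ratio test on column q — row 1: 28/2 = 14; row 2: entry 0 ≤ 0. Minimum is 14 at row 1 (w1 leaves); pivot element 2.
Pivot on row 1; the Z-row RHS becomes 7 − (-4)·14 = 63.

63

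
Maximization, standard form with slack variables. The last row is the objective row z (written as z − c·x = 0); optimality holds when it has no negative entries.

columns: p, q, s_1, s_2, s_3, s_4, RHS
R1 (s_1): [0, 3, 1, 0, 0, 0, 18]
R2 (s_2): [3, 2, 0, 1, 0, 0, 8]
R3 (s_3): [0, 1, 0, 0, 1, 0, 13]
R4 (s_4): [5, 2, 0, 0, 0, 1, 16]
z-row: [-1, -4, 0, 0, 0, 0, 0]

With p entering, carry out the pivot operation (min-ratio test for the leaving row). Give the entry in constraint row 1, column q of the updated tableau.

Ratio test on column p — row 1: entry 0 ≤ 0; row 2: 8/3 = 8/3; row 3: entry 0 ≤ 0; row 4: 16/5 = 16/5. Minimum is 8/3 at row 2 (s_2 leaves); pivot element 3.
Divide row 2 by 3; eliminate column p from the other rows.
Row 1 update in column q: 3 − 0·(2/3) = 3.

3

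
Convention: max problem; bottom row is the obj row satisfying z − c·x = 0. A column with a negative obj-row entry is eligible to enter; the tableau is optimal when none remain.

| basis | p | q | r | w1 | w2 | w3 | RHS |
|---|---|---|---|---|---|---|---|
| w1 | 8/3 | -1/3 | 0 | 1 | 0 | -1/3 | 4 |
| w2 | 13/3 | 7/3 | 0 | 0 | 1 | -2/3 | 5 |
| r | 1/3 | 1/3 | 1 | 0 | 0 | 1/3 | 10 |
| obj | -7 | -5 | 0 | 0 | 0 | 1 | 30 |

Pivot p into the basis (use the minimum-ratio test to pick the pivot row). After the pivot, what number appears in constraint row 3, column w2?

Ratio test on column p — row 1: 4/(8/3) = 3/2; row 2: 5/(13/3) = 15/13; row 3: 10/(1/3) = 30. Minimum is 15/13 at row 2 (w2 leaves); pivot element 13/3.
Divide row 2 by 13/3; eliminate column p from the other rows.
Row 3 update in column w2: 0 − (1/3)·(3/13) = -1/13.

-1/13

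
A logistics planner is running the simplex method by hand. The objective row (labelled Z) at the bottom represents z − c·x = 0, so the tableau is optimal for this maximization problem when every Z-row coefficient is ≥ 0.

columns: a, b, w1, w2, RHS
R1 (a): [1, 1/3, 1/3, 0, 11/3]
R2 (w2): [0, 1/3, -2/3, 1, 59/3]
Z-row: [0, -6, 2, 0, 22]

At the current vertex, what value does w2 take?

59/3

w2 is basic (row 2); its value is the RHS of that row, 59/3.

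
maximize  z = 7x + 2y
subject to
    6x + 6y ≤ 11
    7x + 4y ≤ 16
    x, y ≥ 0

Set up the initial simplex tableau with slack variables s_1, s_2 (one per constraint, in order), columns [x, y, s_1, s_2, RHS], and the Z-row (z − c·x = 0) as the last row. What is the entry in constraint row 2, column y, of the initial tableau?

4

Constraint 2 has coefficient 4 on y.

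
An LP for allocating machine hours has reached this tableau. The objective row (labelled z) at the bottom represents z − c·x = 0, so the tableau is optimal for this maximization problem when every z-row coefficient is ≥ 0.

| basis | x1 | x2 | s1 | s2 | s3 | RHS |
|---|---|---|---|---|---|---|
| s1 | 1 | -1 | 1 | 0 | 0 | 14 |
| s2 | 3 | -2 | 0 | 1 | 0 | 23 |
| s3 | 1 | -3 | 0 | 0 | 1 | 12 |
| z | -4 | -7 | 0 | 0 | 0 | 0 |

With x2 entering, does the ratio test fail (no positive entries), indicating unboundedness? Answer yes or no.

Every constraint-row entry in column x2 is ≤ 0, so increasing x2 is unbounded.

yes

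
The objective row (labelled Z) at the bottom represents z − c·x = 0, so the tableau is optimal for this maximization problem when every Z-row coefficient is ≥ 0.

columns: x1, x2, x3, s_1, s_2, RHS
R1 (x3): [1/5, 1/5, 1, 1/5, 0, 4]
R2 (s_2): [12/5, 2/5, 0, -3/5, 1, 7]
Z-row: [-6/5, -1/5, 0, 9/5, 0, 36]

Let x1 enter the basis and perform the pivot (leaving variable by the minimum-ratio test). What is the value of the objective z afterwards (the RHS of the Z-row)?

Ratio test on column x1 — row 1: 4/(1/5) = 20; row 2: 7/(12/5) = 35/12. Minimum is 35/12 at row 2 (s_2 leaves); pivot element 12/5.
Pivot on row 2; the Z-row RHS becomes 36 − (-6/5)·(35/12) = 79/2.

79/2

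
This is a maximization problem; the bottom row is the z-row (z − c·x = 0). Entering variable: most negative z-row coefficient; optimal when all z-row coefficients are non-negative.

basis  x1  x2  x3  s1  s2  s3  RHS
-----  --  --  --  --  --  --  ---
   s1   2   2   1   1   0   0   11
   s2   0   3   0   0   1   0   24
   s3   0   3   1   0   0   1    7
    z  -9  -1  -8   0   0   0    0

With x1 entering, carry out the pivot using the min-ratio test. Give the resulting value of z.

99/2

Ratio test on column x1 — row 1: 11/2 = 11/2; row 2: entry 0 ≤ 0; row 3: entry 0 ≤ 0. Minimum is 11/2 at row 1 (s1 leaves); pivot element 2.
Pivot on row 1; the z-row RHS becomes 0 − (-9)·(11/2) = 99/2.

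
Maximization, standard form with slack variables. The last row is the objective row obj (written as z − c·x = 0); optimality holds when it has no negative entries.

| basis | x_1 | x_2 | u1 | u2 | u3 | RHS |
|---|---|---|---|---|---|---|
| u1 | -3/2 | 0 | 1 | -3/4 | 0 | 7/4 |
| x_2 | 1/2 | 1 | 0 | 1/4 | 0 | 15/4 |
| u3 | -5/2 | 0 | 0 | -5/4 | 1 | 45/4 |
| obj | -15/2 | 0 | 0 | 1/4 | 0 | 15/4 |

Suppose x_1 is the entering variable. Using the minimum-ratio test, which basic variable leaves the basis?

Column x_1 entries and ratios — u1: -3/2 ≤ 0, skip; x_2: (15/4)/(1/2) = 15/2; u3: -5/2 ≤ 0, skip.
Smallest ratio is 15/2 in the row of x_2, so x_2 leaves.

x_2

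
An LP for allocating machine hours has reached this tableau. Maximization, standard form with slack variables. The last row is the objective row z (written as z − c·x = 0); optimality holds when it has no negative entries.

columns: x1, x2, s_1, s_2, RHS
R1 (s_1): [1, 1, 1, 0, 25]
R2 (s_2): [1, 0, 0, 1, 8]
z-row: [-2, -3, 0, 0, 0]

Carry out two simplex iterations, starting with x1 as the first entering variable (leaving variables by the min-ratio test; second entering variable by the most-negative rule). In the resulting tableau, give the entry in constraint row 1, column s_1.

Ratio test on column x1 — row 1: 25/1 = 25; row 2: 8/1 = 8. Minimum is 8 at row 2 (s_2 leaves); pivot element 1.
Divide row 2 by 1; eliminate column x1 from the other rows.
Second iteration: most negative z-row entry is -3 in column x2, so x2 enters.
Ratio test on column x2 — row 1: 17/1 = 17; row 2: entry 0 ≤ 0. Minimum is 17 at row 1 (s_1 leaves); pivot element 1.
Divide row 1 by 1; eliminate column x2 from the other rows.
After both pivots, the entry at constraint row 1, column s_1 is 1.

1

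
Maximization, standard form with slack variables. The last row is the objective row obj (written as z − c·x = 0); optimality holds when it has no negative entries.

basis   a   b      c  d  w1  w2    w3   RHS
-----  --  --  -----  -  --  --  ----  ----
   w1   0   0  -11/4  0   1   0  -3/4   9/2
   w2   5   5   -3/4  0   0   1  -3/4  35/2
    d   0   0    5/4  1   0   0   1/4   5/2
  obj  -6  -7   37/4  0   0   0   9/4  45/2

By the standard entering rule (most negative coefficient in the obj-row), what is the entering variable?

Negative obj-row entries: a: -6, b: -7.
The most negative is -7 in column b, so b enters.

b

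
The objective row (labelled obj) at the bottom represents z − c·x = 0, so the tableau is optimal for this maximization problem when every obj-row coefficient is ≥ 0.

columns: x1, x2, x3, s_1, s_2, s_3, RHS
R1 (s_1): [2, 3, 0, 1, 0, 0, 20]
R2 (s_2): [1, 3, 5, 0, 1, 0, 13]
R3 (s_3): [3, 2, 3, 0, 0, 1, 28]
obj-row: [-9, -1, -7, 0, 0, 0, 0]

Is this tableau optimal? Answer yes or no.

no

The obj-row has a negative entry -9 in column x1, so it is not optimal.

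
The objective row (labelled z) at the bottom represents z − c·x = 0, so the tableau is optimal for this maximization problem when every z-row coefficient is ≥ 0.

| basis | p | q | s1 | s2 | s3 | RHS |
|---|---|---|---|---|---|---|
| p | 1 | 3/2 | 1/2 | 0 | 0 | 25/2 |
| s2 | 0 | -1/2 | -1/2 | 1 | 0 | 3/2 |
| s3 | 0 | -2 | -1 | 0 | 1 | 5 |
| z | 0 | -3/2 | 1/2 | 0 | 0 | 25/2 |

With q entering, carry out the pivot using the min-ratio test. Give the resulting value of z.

Ratio test on column q — row 1: (25/2)/(3/2) = 25/3; row 2: entry -1/2 ≤ 0; row 3: entry -2 ≤ 0. Minimum is 25/3 at row 1 (p leaves); pivot element 3/2.
Pivot on row 1; the z-row RHS becomes 25/2 − (-3/2)·(25/3) = 25.

25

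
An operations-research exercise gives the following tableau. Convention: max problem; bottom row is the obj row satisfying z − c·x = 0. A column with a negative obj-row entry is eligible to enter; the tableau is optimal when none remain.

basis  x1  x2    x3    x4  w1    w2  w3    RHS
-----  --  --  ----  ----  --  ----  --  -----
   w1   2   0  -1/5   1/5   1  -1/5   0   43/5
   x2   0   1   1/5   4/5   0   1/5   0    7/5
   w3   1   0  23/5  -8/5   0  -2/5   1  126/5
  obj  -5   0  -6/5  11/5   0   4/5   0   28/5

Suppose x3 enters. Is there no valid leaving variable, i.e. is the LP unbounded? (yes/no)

Column x3 has positive entries in row(s) 2, 3, so the ratio test bounds it — not unbounded.

no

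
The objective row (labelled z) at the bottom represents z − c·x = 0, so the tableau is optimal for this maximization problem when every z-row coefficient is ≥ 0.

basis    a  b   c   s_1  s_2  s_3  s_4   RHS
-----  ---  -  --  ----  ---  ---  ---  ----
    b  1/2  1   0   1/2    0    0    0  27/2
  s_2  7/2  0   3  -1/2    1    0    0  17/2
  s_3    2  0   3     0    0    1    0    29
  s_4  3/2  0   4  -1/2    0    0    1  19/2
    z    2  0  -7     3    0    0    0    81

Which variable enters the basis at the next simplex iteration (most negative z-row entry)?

c

Negative z-row entries: c: -7.
The most negative is -7 in column c, so c enters.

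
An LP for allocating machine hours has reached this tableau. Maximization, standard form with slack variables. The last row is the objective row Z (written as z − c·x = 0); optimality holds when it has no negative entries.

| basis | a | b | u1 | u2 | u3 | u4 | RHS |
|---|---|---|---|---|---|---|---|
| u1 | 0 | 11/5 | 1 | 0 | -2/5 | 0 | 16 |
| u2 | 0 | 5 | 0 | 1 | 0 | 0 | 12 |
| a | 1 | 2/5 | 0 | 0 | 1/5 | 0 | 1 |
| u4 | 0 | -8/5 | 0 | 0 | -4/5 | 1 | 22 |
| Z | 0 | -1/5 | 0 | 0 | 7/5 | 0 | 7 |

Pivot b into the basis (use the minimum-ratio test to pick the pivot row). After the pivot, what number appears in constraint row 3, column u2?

Ratio test on column b — row 1: 16/(11/5) = 80/11; row 2: 12/5 = 12/5; row 3: 1/(2/5) = 5/2; row 4: entry -8/5 ≤ 0. Minimum is 12/5 at row 2 (u2 leaves); pivot element 5.
Divide row 2 by 5; eliminate column b from the other rows.
Row 3 update in column u2: 0 − (2/5)·(1/5) = -2/25.

-2/25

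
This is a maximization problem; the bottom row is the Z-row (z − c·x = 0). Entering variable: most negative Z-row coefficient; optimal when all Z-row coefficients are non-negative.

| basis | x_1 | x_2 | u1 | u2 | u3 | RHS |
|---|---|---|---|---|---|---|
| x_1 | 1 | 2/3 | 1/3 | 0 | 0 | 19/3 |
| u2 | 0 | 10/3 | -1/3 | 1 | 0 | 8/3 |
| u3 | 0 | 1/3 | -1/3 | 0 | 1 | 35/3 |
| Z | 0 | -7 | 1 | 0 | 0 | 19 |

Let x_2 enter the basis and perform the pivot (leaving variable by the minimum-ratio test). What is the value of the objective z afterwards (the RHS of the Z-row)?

Ratio test on column x_2 — row 1: (19/3)/(2/3) = 19/2; row 2: (8/3)/(10/3) = 4/5; row 3: (35/3)/(1/3) = 35. Minimum is 4/5 at row 2 (u2 leaves); pivot element 10/3.
Pivot on row 2; the Z-row RHS becomes 19 − (-7)·(4/5) = 123/5.

123/5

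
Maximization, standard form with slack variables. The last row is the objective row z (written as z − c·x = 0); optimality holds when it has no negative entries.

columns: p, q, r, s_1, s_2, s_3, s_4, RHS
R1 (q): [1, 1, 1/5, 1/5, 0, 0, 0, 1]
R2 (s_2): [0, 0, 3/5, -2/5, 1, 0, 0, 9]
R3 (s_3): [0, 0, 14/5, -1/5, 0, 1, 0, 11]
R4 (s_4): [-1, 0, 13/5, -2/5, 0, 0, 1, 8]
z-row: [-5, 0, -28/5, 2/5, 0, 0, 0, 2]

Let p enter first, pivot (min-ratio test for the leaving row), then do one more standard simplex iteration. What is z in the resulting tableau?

Ratio test on column p — row 1: 1/1 = 1; row 2: entry 0 ≤ 0; row 3: entry 0 ≤ 0; row 4: entry -1 ≤ 0. Minimum is 1 at row 1 (q leaves); pivot element 1.
Pivot on row 1; the z-row RHS becomes 2 − (-5)·1 = 7.
Next entering variable (most negative z-row entry -23/5): r.
Ratio test on column r — row 1: 1/(1/5) = 5; row 2: 9/(3/5) = 15; row 3: 11/(14/5) = 55/14; row 4: 9/(14/5) = 45/14. Minimum is 45/14 at row 4 (s_4 leaves); pivot element 14/5.
After the second pivot the z-row RHS is 7 − (-23/5)·(45/14) = 305/14.

305/14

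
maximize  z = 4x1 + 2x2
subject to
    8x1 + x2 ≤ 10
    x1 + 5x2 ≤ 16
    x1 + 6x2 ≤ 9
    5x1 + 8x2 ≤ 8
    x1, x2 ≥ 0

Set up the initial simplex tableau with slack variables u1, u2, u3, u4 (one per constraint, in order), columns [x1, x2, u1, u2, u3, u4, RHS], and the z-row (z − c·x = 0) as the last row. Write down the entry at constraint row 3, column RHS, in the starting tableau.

9

The RHS of constraint 3 is b_3 = 9.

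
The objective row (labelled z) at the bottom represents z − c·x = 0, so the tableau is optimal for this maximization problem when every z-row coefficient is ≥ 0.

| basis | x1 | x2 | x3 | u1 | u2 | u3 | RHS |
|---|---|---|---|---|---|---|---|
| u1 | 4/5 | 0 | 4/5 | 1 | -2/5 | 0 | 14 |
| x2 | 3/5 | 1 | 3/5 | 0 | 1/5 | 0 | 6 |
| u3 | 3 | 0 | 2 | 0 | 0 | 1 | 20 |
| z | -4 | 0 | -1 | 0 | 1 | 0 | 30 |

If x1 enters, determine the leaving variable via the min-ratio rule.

u3

Column x1 entries and ratios — u1: 14/(4/5) = 35/2; x2: 6/(3/5) = 10; u3: 20/3 = 20/3.
Smallest ratio is 20/3 in the row of u3, so u3 leaves.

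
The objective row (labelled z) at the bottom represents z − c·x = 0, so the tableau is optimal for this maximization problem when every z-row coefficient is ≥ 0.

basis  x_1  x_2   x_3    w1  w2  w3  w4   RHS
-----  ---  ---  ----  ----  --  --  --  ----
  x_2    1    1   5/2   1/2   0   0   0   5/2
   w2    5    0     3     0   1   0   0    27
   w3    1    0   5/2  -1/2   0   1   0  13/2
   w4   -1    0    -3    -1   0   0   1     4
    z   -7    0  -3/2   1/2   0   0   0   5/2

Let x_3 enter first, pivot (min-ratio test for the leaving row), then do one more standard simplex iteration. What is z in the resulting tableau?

Ratio test on column x_3 — row 1: (5/2)/(5/2) = 1; row 2: 27/3 = 9; row 3: (13/2)/(5/2) = 13/5; row 4: entry -3 ≤ 0. Minimum is 1 at row 1 (x_2 leaves); pivot element 5/2.
Pivot on row 1; the z-row RHS becomes 5/2 − (-3/2)·1 = 4.
Next entering variable (most negative z-row entry -32/5): x_1.
Ratio test on column x_1 — row 1: 1/(2/5) = 5/2; row 2: 24/(19/5) = 120/19; row 3: entry 0 ≤ 0; row 4: 7/(1/5) = 35. Minimum is 5/2 at row 1 (x_3 leaves); pivot element 2/5.
After the second pivot the z-row RHS is 4 − (-32/5)·(5/2) = 20.

20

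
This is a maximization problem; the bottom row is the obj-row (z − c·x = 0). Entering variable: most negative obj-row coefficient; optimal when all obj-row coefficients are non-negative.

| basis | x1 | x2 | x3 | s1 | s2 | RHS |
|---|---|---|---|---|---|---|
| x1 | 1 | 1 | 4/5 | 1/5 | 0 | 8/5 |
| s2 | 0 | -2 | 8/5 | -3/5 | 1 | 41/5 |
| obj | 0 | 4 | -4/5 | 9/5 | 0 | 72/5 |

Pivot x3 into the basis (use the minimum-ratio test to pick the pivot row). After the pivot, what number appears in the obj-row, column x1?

1

Ratio test on column x3 — row 1: (8/5)/(4/5) = 2; row 2: (41/5)/(8/5) = 41/8. Minimum is 2 at row 1 (x1 leaves); pivot element 4/5.
Divide row 1 by 4/5; eliminate column x3 from the other rows.
obj-row update in column x1: 0 − (-4/5)·(5/4) = 1.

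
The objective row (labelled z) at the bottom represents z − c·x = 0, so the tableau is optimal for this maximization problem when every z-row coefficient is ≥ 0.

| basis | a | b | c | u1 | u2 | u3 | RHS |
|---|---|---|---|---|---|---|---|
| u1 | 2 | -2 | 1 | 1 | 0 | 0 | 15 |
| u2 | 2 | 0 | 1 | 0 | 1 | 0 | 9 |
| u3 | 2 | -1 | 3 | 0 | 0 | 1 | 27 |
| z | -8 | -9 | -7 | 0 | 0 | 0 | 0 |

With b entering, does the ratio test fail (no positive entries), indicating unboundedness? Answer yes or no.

Every constraint-row entry in column b is ≤ 0, so increasing b is unbounded.

yes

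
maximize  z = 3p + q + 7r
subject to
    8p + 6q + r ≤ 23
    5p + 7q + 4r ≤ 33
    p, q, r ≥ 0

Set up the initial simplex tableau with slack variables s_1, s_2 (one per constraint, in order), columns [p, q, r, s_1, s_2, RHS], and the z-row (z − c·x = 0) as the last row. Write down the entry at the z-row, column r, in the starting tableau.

The z-row carries the negated objective coefficients: the r entry is -7.

-7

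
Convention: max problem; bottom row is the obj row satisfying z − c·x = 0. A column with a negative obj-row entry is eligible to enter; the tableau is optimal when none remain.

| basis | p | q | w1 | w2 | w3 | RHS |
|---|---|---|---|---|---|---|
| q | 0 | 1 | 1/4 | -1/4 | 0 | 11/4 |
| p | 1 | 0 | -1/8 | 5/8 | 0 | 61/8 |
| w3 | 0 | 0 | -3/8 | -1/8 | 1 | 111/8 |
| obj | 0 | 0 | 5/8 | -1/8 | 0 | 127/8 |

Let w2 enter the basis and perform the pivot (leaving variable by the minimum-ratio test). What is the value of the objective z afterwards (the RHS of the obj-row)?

87/5

Ratio test on column w2 — row 1: entry -1/4 ≤ 0; row 2: (61/8)/(5/8) = 61/5; row 3: entry -1/8 ≤ 0. Minimum is 61/5 at row 2 (p leaves); pivot element 5/8.
Pivot on row 2; the obj-row RHS becomes 127/8 − (-1/8)·(61/5) = 87/5.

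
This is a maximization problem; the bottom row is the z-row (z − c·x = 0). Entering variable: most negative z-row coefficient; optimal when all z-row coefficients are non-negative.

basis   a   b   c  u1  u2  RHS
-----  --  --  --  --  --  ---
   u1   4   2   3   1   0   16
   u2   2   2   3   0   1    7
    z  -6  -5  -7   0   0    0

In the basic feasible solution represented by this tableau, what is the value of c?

c is not in the basis, so in the current basic feasible solution c = 0.

0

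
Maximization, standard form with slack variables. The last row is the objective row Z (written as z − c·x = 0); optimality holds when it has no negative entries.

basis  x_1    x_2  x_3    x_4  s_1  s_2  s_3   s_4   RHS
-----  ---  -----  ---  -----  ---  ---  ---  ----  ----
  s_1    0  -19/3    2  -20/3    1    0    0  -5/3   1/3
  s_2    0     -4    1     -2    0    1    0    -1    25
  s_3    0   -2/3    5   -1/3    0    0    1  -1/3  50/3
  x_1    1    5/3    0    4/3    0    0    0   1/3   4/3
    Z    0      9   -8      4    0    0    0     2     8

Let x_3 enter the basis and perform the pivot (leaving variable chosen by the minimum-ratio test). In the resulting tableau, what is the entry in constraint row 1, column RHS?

1/6

Ratio test on column x_3 — row 1: (1/3)/2 = 1/6; row 2: 25/1 = 25; row 3: (50/3)/5 = 10/3; row 4: entry 0 ≤ 0. Minimum is 1/6 at row 1 (s_1 leaves); pivot element 2.
Divide row 1 by 2; eliminate column x_3 from the other rows.
In the new row 1, the RHS entry is the old entry divided by the pivot: (1/3)/2 = 1/6.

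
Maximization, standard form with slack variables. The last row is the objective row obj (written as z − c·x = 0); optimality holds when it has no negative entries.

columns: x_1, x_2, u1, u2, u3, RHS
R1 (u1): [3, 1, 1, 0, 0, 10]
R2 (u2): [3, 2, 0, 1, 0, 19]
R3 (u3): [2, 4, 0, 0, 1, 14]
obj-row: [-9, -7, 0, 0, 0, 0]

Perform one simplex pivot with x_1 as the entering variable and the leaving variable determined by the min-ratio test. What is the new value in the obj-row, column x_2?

-4

Ratio test on column x_1 — row 1: 10/3 = 10/3; row 2: 19/3 = 19/3; row 3: 14/2 = 7. Minimum is 10/3 at row 1 (u1 leaves); pivot element 3.
Divide row 1 by 3; eliminate column x_1 from the other rows.
obj-row update in column x_2: -7 − (-9)·(1/3) = -4.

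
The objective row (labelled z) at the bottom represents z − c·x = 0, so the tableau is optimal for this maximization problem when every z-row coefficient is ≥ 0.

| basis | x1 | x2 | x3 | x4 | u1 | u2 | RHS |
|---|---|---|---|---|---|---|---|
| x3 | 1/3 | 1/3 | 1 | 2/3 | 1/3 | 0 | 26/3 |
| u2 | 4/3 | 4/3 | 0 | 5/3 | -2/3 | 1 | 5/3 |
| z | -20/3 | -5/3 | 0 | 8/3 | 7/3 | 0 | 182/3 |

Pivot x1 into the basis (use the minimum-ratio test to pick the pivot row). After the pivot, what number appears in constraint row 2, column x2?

Ratio test on column x1 — row 1: (26/3)/(1/3) = 26; row 2: (5/3)/(4/3) = 5/4. Minimum is 5/4 at row 2 (u2 leaves); pivot element 4/3.
Divide row 2 by 4/3; eliminate column x1 from the other rows.
In the new row 2, the x2 entry is the old entry divided by the pivot: (4/3)/(4/3) = 1.

1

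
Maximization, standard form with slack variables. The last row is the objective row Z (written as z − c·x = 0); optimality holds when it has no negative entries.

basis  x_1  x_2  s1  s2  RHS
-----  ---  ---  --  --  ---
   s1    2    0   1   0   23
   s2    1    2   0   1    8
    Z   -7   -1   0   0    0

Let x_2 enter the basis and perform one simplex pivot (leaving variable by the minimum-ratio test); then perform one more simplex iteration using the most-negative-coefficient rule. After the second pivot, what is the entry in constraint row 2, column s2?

Ratio test on column x_2 — row 1: entry 0 ≤ 0; row 2: 8/2 = 4. Minimum is 4 at row 2 (s2 leaves); pivot element 2.
Divide row 2 by 2; eliminate column x_2 from the other rows.
Second iteration: most negative Z-row entry is -13/2 in column x_1, so x_1 enters.
Ratio test on column x_1 — row 1: 23/2 = 23/2; row 2: 4/(1/2) = 8. Minimum is 8 at row 2 (x_2 leaves); pivot element 1/2.
Divide row 2 by 1/2; eliminate column x_1 from the other rows.
After both pivots, the entry at constraint row 2, column s2 is 1.

1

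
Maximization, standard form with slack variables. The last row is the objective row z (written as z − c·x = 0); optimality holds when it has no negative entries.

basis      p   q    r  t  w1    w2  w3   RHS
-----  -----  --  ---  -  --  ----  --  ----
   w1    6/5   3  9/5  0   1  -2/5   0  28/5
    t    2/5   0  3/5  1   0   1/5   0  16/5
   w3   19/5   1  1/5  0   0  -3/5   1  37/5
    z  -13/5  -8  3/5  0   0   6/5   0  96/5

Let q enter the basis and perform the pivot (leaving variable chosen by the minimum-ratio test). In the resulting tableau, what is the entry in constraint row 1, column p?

Ratio test on column q — row 1: (28/5)/3 = 28/15; row 2: entry 0 ≤ 0; row 3: (37/5)/1 = 37/5. Minimum is 28/15 at row 1 (w1 leaves); pivot element 3.
Divide row 1 by 3; eliminate column q from the other rows.
In the new row 1, the p entry is the old entry divided by the pivot: (6/5)/3 = 2/5.

2/5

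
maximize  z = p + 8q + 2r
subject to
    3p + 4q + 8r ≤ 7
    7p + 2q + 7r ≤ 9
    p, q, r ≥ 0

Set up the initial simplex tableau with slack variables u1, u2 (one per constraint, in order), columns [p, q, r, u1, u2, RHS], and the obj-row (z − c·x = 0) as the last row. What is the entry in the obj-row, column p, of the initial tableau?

The obj-row carries the negated objective coefficients: the p entry is -1.

-1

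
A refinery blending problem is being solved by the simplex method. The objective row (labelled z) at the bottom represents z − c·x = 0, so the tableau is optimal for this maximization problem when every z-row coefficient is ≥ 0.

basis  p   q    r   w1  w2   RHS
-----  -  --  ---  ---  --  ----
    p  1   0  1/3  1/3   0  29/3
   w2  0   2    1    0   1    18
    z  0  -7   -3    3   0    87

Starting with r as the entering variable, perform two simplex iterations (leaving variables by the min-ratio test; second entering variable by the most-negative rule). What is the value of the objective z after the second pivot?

Ratio test on column r — row 1: (29/3)/(1/3) = 29; row 2: 18/1 = 18. Minimum is 18 at row 2 (w2 leaves); pivot element 1.
Pivot on row 2; the z-row RHS becomes 87 − (-3)·18 = 141.
Next entering variable (most negative z-row entry -1): q.
Ratio test on column q — row 1: entry -2/3 ≤ 0; row 2: 18/2 = 9. Minimum is 9 at row 2 (r leaves); pivot element 2.
After the second pivot the z-row RHS is 141 − (-1)·9 = 150.

150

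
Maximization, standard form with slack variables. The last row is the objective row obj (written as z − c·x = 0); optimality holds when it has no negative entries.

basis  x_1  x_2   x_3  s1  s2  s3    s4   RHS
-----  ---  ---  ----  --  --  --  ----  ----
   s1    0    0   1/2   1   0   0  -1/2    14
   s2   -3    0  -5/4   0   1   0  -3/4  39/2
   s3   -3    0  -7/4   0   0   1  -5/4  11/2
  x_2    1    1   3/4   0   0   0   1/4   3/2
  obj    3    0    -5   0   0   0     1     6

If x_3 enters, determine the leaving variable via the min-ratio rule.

x_2

Column x_3 entries and ratios — s1: 14/(1/2) = 28; s2: -5/4 ≤ 0, skip; s3: -7/4 ≤ 0, skip; x_2: (3/2)/(3/4) = 2.
Smallest ratio is 2 in the row of x_2, so x_2 leaves.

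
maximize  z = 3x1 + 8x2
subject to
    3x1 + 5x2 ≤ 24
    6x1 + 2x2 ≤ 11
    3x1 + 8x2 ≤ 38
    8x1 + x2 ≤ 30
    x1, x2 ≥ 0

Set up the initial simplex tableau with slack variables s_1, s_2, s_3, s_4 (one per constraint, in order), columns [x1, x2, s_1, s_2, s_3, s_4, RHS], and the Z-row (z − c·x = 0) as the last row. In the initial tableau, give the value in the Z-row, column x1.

The Z-row carries the negated objective coefficients: the x1 entry is -3.

-3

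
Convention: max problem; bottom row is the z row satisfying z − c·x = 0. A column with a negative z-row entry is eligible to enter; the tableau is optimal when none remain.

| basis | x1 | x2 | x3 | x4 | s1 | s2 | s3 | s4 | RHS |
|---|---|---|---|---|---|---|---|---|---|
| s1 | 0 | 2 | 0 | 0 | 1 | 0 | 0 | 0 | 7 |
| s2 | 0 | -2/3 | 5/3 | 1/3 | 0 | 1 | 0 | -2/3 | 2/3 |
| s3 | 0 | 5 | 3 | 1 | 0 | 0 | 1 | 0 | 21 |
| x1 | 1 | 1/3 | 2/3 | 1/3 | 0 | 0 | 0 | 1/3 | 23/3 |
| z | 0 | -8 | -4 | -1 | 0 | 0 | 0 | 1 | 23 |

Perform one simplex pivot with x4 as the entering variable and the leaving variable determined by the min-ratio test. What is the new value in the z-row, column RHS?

Ratio test on column x4 — row 1: entry 0 ≤ 0; row 2: (2/3)/(1/3) = 2; row 3: 21/1 = 21; row 4: (23/3)/(1/3) = 23. Minimum is 2 at row 2 (s2 leaves); pivot element 1/3.
Divide row 2 by 1/3; eliminate column x4 from the other rows.
z-row update in column RHS: 23 − (-1)·2 = 25.

25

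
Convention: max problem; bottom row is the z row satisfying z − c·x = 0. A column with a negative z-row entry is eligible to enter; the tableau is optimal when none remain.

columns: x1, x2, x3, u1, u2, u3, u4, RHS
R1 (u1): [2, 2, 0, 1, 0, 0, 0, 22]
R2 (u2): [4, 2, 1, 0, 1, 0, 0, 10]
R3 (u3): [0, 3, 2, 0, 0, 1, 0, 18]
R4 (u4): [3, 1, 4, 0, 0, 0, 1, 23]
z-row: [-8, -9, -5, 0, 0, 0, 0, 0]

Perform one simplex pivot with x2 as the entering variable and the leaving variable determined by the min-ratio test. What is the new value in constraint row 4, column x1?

Ratio test on column x2 — row 1: 22/2 = 11; row 2: 10/2 = 5; row 3: 18/3 = 6; row 4: 23/1 = 23. Minimum is 5 at row 2 (u2 leaves); pivot element 2.
Divide row 2 by 2; eliminate column x2 from the other rows.
Row 4 update in column x1: 3 − 1·2 = 1.

1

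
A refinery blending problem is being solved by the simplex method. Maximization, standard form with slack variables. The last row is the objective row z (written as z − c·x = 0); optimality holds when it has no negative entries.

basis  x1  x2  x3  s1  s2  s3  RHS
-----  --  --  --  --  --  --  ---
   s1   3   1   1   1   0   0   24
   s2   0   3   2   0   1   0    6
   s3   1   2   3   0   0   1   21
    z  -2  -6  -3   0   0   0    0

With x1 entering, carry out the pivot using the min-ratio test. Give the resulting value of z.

16

Ratio test on column x1 — row 1: 24/3 = 8; row 2: entry 0 ≤ 0; row 3: 21/1 = 21. Minimum is 8 at row 1 (s1 leaves); pivot element 3.
Pivot on row 1; the z-row RHS becomes 0 − (-2)·8 = 16.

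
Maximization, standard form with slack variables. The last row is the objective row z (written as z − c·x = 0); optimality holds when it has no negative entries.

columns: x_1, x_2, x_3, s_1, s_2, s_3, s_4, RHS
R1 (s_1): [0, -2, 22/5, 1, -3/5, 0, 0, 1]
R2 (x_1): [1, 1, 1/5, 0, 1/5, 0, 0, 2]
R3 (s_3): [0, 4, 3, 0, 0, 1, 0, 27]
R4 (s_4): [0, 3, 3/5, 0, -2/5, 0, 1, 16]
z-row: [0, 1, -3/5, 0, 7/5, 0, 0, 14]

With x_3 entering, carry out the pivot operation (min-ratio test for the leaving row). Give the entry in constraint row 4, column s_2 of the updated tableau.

Ratio test on column x_3 — row 1: 1/(22/5) = 5/22; row 2: 2/(1/5) = 10; row 3: 27/3 = 9; row 4: 16/(3/5) = 80/3. Minimum is 5/22 at row 1 (s_1 leaves); pivot element 22/5.
Divide row 1 by 22/5; eliminate column x_3 from the other rows.
Row 4 update in column s_2: -2/5 − (3/5)·(-3/22) = -7/22.

-7/22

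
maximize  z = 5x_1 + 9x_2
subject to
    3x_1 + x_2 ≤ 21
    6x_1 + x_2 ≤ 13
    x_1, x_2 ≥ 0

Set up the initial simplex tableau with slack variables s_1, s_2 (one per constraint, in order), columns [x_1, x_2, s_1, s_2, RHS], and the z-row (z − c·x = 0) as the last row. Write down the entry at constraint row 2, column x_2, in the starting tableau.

1

Constraint 2 has coefficient 1 on x_2.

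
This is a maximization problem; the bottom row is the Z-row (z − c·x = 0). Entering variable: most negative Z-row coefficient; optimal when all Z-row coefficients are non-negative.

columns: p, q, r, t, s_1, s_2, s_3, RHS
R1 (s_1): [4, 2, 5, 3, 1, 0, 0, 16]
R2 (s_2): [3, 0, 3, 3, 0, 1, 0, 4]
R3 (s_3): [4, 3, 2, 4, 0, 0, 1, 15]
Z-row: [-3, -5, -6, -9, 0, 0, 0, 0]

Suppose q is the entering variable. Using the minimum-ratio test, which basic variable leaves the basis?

s_3

Column q entries and ratios — s_1: 16/2 = 8; s_2: 0 ≤ 0, skip; s_3: 15/3 = 5.
Smallest ratio is 5 in the row of s_3, so s_3 leaves.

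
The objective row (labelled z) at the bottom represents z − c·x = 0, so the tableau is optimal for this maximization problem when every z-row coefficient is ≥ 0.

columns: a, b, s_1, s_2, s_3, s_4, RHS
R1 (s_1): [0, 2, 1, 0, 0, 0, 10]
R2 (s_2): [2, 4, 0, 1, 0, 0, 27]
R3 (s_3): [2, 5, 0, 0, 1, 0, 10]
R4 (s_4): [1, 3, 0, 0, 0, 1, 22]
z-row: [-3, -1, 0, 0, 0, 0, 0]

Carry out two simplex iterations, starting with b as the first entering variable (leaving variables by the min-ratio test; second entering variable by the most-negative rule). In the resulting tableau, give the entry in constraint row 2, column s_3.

-1

Ratio test on column b — row 1: 10/2 = 5; row 2: 27/4 = 27/4; row 3: 10/5 = 2; row 4: 22/3 = 22/3. Minimum is 2 at row 3 (s_3 leaves); pivot element 5.
Divide row 3 by 5; eliminate column b from the other rows.
Second iteration: most negative z-row entry is -13/5 in column a, so a enters.
Ratio test on column a — row 1: entry -4/5 ≤ 0; row 2: 19/(2/5) = 95/2; row 3: 2/(2/5) = 5; row 4: entry -1/5 ≤ 0. Minimum is 5 at row 3 (b leaves); pivot element 2/5.
Divide row 3 by 2/5; eliminate column a from the other rows.
After both pivots, the entry at constraint row 2, column s_3 is -1.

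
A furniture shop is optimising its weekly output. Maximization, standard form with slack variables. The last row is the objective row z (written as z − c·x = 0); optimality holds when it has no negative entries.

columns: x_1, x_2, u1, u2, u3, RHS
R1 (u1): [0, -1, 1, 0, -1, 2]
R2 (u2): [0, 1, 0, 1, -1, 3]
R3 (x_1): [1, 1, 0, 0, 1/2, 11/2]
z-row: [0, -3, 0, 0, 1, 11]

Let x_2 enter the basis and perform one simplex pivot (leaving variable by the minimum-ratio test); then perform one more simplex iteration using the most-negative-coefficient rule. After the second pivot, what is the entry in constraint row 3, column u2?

Ratio test on column x_2 — row 1: entry -1 ≤ 0; row 2: 3/1 = 3; row 3: (11/2)/1 = 11/2. Minimum is 3 at row 2 (u2 leaves); pivot element 1.
Divide row 2 by 1; eliminate column x_2 from the other rows.
Second iteration: most negative z-row entry is -2 in column u3, so u3 enters.
Ratio test on column u3 — row 1: entry -2 ≤ 0; row 2: entry -1 ≤ 0; row 3: (5/2)/(3/2) = 5/3. Minimum is 5/3 at row 3 (x_1 leaves); pivot element 3/2.
Divide row 3 by 3/2; eliminate column u3 from the other rows.
After both pivots, the entry at constraint row 3, column u2 is -2/3.

-2/3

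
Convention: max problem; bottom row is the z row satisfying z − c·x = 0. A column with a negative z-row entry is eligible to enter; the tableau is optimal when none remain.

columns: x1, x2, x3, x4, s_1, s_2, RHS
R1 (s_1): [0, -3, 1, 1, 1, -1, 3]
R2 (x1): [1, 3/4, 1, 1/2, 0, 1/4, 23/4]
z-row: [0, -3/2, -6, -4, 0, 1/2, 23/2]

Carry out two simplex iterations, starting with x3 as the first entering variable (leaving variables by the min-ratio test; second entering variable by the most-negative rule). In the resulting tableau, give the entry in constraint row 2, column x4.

-2/15

Ratio test on column x3 — row 1: 3/1 = 3; row 2: (23/4)/1 = 23/4. Minimum is 3 at row 1 (s_1 leaves); pivot element 1.
Divide row 1 by 1; eliminate column x3 from the other rows.
Second iteration: most negative z-row entry is -39/2 in column x2, so x2 enters.
Ratio test on column x2 — row 1: entry -3 ≤ 0; row 2: (11/4)/(15/4) = 11/15. Minimum is 11/15 at row 2 (x1 leaves); pivot element 15/4.
Divide row 2 by 15/4; eliminate column x2 from the other rows.
After both pivots, the entry at constraint row 2, column x4 is -2/15.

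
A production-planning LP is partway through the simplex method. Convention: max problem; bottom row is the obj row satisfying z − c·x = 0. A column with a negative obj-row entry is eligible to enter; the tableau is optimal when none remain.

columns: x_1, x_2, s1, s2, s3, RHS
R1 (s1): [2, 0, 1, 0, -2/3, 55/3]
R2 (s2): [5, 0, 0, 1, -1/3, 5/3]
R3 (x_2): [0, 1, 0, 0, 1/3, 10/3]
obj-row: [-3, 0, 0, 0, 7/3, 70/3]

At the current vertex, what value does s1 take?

s1 is basic (row 1); its value is the RHS of that row, 55/3.

55/3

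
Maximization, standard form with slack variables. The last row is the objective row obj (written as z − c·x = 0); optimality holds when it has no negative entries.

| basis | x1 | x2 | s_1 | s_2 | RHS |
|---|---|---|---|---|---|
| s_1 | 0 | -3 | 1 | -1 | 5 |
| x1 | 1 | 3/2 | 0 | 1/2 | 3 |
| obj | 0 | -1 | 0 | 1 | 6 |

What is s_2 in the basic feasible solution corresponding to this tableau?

0

s_2 is not in the basis, so in the current basic feasible solution s_2 = 0.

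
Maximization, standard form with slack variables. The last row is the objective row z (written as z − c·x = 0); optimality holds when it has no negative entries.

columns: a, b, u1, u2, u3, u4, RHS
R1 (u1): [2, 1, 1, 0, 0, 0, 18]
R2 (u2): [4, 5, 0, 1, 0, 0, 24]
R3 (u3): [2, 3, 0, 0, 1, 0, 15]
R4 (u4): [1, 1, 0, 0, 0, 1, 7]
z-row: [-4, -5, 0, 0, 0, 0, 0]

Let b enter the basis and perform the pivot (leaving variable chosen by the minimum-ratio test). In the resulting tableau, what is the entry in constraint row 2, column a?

4/5

Ratio test on column b — row 1: 18/1 = 18; row 2: 24/5 = 24/5; row 3: 15/3 = 5; row 4: 7/1 = 7. Minimum is 24/5 at row 2 (u2 leaves); pivot element 5.
Divide row 2 by 5; eliminate column b from the other rows.
In the new row 2, the a entry is the old entry divided by the pivot: 4/5 = 4/5.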